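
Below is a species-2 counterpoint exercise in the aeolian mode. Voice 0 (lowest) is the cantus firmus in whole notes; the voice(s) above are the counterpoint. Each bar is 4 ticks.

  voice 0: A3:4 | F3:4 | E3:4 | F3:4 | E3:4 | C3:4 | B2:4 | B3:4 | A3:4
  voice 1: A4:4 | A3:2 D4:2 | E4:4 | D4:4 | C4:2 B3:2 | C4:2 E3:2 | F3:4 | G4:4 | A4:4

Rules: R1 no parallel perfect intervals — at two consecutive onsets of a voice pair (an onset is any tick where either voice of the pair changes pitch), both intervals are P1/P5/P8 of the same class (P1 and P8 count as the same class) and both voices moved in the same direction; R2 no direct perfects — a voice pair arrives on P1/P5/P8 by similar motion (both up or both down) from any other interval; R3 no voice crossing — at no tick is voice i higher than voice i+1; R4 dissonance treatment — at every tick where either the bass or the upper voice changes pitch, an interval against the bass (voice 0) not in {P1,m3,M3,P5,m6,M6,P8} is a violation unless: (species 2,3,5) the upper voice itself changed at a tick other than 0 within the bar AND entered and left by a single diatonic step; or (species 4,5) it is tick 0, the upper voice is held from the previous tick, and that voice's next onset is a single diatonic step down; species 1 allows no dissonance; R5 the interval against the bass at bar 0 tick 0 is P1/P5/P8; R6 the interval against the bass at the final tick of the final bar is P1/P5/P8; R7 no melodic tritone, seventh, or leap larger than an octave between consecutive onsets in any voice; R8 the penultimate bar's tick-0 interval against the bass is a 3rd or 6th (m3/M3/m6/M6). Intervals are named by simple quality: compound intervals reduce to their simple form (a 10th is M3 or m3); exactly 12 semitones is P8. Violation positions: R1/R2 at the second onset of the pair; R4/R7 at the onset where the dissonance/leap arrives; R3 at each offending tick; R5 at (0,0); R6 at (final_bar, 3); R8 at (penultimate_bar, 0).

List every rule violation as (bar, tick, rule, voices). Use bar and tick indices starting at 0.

(6, 0, R4, (0, 1))
(7, 0, R7, (1,))

bar 0: v0=A3 v1=A4 downbeat P8
bar 1: v0=F3 v1=A3 downbeat M3
bar 2: v0=E3 v1=E4 downbeat P8
bar 3: v0=F3 v1=D4 downbeat M6
bar 4: v0=E3 v1=C4 downbeat m6
bar 5: v0=C3 v1=C4 downbeat P8
bar 6: v0=B2 v1=F3 downbeat TT
bar 7: v0=B3 v1=G4 downbeat m6
bar 8: v0=A3 v1=A4 downbeat P8
  -> R4 @ bar 6 tick 0 v(0, 1): B2/F3 TT untreated
  -> R7 @ bar 7 tick 0 v(1,): F3->G4 leap 14st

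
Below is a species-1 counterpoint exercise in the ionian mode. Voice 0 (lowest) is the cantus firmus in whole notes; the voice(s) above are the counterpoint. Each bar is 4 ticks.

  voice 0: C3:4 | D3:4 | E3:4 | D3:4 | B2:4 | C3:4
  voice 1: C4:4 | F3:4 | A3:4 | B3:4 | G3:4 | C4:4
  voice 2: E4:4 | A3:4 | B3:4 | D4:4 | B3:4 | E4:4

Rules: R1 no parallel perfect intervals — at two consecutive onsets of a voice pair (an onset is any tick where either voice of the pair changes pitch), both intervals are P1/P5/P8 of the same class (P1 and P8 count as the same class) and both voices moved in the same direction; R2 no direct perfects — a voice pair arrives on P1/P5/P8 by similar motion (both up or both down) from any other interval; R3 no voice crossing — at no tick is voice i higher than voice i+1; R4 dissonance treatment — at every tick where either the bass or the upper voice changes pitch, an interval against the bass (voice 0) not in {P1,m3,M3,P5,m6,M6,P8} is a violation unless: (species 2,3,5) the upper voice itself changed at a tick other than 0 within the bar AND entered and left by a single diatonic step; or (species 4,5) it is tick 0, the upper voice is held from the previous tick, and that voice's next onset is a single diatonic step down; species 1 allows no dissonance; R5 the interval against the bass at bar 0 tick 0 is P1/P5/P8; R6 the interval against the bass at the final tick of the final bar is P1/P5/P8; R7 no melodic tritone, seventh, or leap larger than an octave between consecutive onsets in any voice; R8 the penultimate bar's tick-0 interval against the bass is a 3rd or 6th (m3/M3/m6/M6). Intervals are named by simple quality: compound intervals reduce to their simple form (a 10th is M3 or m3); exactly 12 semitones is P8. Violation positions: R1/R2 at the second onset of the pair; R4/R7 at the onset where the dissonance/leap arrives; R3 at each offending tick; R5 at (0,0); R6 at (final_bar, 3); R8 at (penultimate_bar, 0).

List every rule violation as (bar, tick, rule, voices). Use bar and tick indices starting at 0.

(0, 0, R5, (0, 2))
(2, 0, R1, (0, 2))
(2, 0, R4, (0, 1))
(4, 0, R1, (0, 2))
(4, 0, R8, (0, 2))
(5, 0, R2, (0, 1))
(5, 3, R6, (0, 2))

bar 0: v0=C3 v1=C4 v2=E4 downbeat M3
bar 1: v0=D3 v1=F3 v2=A3 downbeat P5
bar 2: v0=E3 v1=A3 v2=B3 downbeat P5
bar 3: v0=D3 v1=B3 v2=D4 downbeat P8
bar 4: v0=B2 v1=G3 v2=B3 downbeat P8
bar 5: v0=C3 v1=C4 v2=E4 downbeat M3
  -> R5 @ bar 0 tick 0 v(0, 2): opens on M3
  -> R1 @ bar 2 tick 0 v(0, 2): D3/A3 P5 -> E3/B3 P5 similar
  -> R4 @ bar 2 tick 0 v(0, 1): E3/A3 P4 untreated
  -> R1 @ bar 4 tick 0 v(0, 2): D3/D4 P8 -> B2/B3 P8 similar
  -> R8 @ bar 4 tick 0 v(0, 2): penult P8 not 3rd/6th
  -> R2 @ bar 5 tick 0 v(0, 1): B2/G3 m6 -> C3/C4 P8 similar
  -> R6 @ bar 5 tick 3 v(0, 2): closes on M3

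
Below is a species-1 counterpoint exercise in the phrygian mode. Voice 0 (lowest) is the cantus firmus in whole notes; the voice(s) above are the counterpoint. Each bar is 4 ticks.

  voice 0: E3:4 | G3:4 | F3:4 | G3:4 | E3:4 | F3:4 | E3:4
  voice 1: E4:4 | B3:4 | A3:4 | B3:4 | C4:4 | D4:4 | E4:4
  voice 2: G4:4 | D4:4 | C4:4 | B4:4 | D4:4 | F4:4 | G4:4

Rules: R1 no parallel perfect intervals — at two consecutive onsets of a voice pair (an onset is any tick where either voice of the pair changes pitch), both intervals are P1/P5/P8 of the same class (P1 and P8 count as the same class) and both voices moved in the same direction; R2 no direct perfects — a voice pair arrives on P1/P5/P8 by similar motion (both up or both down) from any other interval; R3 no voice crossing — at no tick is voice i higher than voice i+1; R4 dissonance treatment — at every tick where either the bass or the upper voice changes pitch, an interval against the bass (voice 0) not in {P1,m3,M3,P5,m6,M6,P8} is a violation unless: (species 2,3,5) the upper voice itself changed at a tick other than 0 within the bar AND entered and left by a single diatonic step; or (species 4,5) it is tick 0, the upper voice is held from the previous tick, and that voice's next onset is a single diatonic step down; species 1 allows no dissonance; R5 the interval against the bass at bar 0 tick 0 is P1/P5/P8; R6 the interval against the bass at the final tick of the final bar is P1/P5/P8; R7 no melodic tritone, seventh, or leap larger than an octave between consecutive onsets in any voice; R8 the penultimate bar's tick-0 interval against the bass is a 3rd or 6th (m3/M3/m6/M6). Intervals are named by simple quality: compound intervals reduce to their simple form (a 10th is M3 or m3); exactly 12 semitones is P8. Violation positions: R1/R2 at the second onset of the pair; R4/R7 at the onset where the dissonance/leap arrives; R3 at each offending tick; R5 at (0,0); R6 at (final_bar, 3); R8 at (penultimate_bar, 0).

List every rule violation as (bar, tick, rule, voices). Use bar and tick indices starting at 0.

bar 0: v0=E3 v1=E4 v2=G4 downbeat m3
bar 1: v0=G3 v1=B3 v2=D4 downbeat P5
bar 2: v0=F3 v1=A3 v2=C4 downbeat P5
bar 3: v0=G3 v1=B3 v2=B4 downbeat M3
bar 4: v0=E3 v1=C4 v2=D4 downbeat m7
bar 5: v0=F3 v1=D4 v2=F4 downbeat P8
bar 6: v0=E3 v1=E4 v2=G4 downbeat m3
  -> R5 @ bar 0 tick 0 v(0, 2): opens on m3
  -> R1 @ bar 2 tick 0 v(0, 2): G3/D4 P5 -> F3/C4 P5 similar
  -> R2 @ bar 3 tick 0 v(1, 2): A3/C4 m3 -> B3/B4 P8 similar
  -> R7 @ bar 3 tick 0 v(2,): C4->B4 leap 11st
  -> R4 @ bar 4 tick 0 v(0, 2): E3/D4 m7 untreated
  -> R2 @ bar 5 tick 0 v(0, 2): E3/D4 m7 -> F3/F4 P8 similar
  -> R8 @ bar 5 tick 0 v(0, 2): penult P8 not 3rd/6th
  -> R6 @ bar 6 tick 3 v(0, 2): closes on m3

(0, 0, R5, (0, 2))
(2, 0, R1, (0, 2))
(3, 0, R2, (1, 2))
(3, 0, R7, (2,))
(4, 0, R4, (0, 2))
(5, 0, R2, (0, 2))
(5, 0, R8, (0, 2))
(6, 3, R6, (0, 2))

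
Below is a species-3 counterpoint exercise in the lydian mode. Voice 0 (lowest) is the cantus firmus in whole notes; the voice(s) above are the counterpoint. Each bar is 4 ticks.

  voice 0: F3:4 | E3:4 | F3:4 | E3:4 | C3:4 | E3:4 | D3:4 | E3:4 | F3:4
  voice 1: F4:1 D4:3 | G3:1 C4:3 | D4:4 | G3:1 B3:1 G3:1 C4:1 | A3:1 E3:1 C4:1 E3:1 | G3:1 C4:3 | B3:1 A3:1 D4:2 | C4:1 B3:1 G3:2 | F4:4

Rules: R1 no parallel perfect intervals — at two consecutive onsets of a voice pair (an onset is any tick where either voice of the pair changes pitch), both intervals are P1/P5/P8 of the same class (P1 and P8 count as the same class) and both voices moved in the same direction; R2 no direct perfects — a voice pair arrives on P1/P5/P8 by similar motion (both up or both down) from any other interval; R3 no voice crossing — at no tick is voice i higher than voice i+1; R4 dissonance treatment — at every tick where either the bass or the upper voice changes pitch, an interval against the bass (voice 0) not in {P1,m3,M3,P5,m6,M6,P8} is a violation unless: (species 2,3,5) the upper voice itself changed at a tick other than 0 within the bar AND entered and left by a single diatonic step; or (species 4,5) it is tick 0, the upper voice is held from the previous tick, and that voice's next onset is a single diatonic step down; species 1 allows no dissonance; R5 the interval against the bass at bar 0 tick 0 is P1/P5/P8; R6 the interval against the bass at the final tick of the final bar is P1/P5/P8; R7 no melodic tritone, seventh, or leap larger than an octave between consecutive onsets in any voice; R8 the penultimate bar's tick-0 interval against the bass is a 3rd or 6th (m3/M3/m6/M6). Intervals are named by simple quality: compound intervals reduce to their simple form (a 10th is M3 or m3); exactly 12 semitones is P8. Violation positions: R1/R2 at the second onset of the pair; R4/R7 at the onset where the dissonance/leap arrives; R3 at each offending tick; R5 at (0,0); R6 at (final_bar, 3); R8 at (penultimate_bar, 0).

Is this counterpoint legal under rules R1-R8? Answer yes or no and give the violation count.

bar 0: v0=F3 v1=F4 (P8)
bar 1: v0=E3 v1=G3 (m3)
bar 2: v0=F3 v1=D4 (M6)
bar 3: v0=E3 v1=G3 (m3)
bar 4: v0=C3 v1=A3 (M6)
bar 5: v0=E3 v1=G3 (m3)
bar 6: v0=D3 v1=B3 (M6)
bar 7: v0=E3 v1=C4 (m6)
bar 8: v0=F3 v1=F4 (P8)
  R2 @ bar8.0: E3/G3 m3 -> F3/F4 P8 similar
  R7 @ bar8.0: G3->F4 leap 10st

No (2 violations)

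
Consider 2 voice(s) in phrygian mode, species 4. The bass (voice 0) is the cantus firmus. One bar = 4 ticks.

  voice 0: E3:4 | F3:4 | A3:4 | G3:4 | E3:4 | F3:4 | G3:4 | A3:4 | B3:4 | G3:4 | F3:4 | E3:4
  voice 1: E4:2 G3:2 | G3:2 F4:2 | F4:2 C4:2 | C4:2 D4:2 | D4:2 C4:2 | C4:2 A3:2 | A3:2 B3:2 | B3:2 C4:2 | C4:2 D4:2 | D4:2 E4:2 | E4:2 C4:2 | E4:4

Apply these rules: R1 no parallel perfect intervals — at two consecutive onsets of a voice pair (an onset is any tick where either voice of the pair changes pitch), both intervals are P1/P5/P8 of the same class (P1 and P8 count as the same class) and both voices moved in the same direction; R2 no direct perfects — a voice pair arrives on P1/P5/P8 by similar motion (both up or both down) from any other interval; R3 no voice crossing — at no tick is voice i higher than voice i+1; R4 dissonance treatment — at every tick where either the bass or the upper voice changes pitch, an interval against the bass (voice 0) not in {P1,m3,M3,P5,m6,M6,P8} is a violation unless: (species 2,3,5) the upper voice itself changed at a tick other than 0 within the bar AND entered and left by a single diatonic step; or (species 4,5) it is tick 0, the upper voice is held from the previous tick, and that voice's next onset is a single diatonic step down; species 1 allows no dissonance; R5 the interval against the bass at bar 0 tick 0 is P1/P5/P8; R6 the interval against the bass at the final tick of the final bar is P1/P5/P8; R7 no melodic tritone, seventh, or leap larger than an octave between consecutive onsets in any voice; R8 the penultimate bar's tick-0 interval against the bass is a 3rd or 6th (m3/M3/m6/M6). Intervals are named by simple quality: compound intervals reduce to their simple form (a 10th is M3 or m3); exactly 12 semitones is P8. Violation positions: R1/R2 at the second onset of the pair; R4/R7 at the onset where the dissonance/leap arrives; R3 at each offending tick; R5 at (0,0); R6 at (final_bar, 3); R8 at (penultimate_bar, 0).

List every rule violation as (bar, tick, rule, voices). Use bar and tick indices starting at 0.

(1, 0, R4, (0, 1))
(1, 2, R7, (1,))
(3, 0, R4, (0, 1))
(6, 0, R4, (0, 1))
(7, 0, R4, (0, 1))
(8, 0, R4, (0, 1))
(10, 0, R4, (0, 1))
(10, 0, R8, (0, 1))

bar 0: v0=E3 v1=E4 downbeat P8
bar 1: v0=F3 v1=G3 downbeat M2
bar 2: v0=A3 v1=F4 downbeat m6
bar 3: v0=G3 v1=C4 downbeat P4
bar 4: v0=E3 v1=D4 downbeat m7
bar 5: v0=F3 v1=C4 downbeat P5
bar 6: v0=G3 v1=A3 downbeat M2
bar 7: v0=A3 v1=B3 downbeat M2
bar 8: v0=B3 v1=C4 downbeat m2
bar 9: v0=G3 v1=D4 downbeat P5
bar 10: v0=F3 v1=E4 downbeat M7
bar 11: v0=E3 v1=E4 downbeat P8
  -> R4 @ bar 1 tick 0 v(0, 1): F3/G3 M2 untreated
  -> R7 @ bar 1 tick 2 v(1,): G3->F4 leap 10st
  -> R4 @ bar 3 tick 0 v(0, 1): G3/C4 P4 untreated
  -> R4 @ bar 6 tick 0 v(0, 1): G3/A3 M2 untreated
  -> R4 @ bar 7 tick 0 v(0, 1): A3/B3 M2 untreated
  -> R4 @ bar 8 tick 0 v(0, 1): B3/C4 m2 untreated
  -> R4 @ bar 10 tick 0 v(0, 1): F3/E4 M7 untreated
  -> R8 @ bar 10 tick 0 v(0, 1): penult M7 not 3rd/6th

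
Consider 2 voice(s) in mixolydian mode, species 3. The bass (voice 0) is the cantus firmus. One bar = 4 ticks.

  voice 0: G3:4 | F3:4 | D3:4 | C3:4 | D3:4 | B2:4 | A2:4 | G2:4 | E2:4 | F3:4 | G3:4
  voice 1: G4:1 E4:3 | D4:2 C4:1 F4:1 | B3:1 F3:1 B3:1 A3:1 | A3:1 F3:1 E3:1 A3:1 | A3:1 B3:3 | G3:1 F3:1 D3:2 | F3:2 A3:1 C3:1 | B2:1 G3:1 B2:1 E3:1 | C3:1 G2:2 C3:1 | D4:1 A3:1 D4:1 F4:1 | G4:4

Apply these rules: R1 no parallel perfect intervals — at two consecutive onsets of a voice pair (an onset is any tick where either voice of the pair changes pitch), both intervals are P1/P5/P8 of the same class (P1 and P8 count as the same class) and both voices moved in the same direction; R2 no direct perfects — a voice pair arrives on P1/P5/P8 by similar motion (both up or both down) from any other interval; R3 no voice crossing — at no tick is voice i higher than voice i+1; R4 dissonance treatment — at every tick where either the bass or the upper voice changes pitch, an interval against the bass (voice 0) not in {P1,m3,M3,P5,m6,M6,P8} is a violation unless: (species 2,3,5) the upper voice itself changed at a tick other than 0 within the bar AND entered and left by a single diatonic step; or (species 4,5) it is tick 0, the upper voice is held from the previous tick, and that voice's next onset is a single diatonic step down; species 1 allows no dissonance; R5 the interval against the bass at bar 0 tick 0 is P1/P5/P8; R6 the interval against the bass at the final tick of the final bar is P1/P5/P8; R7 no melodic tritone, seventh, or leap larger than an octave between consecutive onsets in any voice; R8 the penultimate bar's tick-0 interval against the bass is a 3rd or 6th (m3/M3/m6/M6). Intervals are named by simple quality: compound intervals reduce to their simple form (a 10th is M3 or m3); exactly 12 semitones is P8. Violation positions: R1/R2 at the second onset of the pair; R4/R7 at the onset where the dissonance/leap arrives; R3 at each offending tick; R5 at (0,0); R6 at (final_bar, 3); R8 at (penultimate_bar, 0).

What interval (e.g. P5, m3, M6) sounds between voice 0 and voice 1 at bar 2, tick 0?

voice 0=D3 voice 1=B3 -> M6

M6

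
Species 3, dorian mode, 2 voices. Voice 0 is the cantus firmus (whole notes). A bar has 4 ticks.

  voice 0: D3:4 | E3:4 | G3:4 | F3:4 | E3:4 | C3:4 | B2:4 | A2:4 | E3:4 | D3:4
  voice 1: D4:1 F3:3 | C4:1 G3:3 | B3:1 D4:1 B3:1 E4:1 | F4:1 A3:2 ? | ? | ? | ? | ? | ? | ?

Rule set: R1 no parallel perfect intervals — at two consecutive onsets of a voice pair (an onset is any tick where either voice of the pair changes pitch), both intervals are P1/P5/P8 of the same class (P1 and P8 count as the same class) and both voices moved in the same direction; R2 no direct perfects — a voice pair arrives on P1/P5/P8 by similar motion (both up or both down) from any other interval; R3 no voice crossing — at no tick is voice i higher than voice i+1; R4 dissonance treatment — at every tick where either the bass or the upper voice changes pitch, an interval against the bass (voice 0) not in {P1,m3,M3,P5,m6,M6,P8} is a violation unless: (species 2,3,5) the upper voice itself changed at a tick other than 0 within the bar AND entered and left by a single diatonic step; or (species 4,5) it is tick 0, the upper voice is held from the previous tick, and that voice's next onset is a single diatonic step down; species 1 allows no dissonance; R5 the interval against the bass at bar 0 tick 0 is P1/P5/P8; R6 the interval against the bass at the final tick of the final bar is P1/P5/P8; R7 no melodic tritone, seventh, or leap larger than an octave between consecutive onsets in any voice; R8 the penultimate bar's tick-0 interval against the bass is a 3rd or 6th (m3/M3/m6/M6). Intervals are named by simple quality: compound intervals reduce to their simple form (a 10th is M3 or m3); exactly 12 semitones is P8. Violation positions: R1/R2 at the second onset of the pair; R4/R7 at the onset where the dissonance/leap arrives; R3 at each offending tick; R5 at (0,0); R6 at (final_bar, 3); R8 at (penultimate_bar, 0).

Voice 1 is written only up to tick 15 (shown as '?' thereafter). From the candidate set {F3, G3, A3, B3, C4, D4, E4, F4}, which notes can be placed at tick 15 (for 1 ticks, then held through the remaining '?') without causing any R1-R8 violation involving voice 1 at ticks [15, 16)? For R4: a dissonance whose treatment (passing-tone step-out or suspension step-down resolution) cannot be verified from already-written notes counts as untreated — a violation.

F3: legal
G3: violates R4
A3: legal
B3: violates R4
C4: legal
D4: legal
E4: violates R4
F4: legal

{A3, C4, D4, F3, F4}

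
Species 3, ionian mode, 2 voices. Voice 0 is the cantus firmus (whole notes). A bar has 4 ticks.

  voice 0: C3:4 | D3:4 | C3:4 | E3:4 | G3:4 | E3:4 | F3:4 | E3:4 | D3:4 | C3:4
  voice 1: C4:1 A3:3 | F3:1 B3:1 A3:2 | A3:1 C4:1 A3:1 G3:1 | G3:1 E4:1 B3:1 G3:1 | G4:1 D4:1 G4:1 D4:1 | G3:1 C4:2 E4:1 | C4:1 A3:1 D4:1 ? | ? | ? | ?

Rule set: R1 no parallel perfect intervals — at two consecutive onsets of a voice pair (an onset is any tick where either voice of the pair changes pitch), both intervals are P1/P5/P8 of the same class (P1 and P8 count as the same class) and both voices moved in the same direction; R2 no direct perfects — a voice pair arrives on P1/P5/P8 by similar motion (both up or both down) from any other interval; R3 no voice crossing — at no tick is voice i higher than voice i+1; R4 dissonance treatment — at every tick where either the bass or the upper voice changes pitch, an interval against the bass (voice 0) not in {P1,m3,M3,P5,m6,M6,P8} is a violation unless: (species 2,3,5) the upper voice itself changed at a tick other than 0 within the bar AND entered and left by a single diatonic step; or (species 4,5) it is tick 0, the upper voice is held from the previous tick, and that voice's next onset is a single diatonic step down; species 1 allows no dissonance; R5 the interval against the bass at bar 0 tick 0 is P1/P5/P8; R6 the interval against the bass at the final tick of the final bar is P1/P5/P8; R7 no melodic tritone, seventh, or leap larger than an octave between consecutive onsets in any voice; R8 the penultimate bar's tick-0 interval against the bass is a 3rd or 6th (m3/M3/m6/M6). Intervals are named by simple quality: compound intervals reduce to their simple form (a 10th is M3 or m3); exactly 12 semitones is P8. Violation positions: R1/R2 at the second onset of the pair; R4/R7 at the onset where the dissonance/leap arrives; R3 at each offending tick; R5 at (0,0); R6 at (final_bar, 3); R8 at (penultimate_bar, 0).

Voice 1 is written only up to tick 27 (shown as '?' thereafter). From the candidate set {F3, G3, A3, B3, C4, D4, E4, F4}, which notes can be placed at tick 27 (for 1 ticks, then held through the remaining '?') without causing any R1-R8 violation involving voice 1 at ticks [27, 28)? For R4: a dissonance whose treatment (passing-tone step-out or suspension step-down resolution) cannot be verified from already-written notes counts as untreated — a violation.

F3: legal
G3: violates R4
A3: legal
B3: violates R4
C4: legal
D4: legal
E4: violates R4
F4: legal

{A3, C4, D4, F3, F4}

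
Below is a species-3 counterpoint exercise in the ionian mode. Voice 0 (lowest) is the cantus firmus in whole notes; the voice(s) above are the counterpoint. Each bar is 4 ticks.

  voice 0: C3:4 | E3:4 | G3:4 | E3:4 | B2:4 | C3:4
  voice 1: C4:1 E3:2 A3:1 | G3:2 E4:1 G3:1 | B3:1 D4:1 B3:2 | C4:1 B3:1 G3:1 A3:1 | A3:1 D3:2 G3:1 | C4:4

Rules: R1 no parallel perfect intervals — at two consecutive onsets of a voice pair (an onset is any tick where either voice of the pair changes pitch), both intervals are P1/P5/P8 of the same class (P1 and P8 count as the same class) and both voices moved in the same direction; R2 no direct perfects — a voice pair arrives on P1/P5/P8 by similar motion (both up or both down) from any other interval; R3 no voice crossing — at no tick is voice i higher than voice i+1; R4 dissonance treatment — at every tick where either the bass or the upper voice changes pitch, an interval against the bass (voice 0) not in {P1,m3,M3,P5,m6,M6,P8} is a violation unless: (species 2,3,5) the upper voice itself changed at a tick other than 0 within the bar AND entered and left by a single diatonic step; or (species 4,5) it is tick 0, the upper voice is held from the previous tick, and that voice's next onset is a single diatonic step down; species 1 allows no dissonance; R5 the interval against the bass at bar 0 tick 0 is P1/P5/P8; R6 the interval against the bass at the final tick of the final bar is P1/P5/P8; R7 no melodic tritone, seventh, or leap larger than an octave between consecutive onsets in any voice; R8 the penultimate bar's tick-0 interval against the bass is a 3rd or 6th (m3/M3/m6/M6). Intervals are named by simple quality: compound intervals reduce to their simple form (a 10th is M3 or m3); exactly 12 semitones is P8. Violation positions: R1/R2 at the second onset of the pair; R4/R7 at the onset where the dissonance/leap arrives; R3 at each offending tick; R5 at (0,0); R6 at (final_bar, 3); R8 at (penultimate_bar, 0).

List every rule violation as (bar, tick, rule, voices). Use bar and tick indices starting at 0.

(3, 3, R4, (0, 1))
(4, 0, R4, (0, 1))
(4, 0, R8, (0, 1))
(5, 0, R2, (0, 1))

bar 0: v0=C3 v1=C4 downbeat P8
bar 1: v0=E3 v1=G3 downbeat m3
bar 2: v0=G3 v1=B3 downbeat M3
bar 3: v0=E3 v1=C4 downbeat m6
bar 4: v0=B2 v1=A3 downbeat m7
bar 5: v0=C3 v1=C4 downbeat P8
  -> R4 @ bar 3 tick 3 v(0, 1): E3/A3 P4 untreated
  -> R4 @ bar 4 tick 0 v(0, 1): B2/A3 m7 untreated
  -> R8 @ bar 4 tick 0 v(0, 1): penult m7 not 3rd/6th
  -> R2 @ bar 5 tick 0 v(0, 1): B2/G3 m6 -> C3/C4 P8 similar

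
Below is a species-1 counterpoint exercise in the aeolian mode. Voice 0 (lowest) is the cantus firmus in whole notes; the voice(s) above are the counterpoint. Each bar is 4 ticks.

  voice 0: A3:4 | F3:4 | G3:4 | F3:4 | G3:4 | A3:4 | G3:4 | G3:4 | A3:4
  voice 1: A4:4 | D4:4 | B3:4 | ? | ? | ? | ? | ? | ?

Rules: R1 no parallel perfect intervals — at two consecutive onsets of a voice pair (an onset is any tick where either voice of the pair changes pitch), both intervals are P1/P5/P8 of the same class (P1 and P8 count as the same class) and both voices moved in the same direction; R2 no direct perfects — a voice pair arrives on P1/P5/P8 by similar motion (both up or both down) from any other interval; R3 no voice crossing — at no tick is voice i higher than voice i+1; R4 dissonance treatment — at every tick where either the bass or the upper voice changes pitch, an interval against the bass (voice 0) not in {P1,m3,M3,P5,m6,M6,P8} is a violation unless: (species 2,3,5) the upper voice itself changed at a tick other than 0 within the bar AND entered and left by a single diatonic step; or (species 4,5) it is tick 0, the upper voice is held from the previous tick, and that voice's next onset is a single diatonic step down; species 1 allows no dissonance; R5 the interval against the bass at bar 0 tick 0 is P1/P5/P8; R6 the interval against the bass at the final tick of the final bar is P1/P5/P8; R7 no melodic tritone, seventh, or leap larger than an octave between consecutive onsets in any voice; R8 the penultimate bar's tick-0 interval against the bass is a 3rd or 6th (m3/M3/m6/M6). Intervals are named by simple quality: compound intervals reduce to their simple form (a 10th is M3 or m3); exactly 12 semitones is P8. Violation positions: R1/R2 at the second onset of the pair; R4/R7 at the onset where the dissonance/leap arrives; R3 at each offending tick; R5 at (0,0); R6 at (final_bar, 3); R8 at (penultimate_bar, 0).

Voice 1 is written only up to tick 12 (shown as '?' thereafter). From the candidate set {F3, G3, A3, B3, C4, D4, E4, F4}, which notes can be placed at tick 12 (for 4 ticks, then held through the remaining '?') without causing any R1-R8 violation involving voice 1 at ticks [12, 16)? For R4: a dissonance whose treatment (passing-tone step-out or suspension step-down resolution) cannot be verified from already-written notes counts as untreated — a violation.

F3: violates R2,R7
G3: violates R4
A3: legal
B3: violates R4
C4: legal
D4: legal
E4: violates R4
F4: violates R7

{A3, C4, D4}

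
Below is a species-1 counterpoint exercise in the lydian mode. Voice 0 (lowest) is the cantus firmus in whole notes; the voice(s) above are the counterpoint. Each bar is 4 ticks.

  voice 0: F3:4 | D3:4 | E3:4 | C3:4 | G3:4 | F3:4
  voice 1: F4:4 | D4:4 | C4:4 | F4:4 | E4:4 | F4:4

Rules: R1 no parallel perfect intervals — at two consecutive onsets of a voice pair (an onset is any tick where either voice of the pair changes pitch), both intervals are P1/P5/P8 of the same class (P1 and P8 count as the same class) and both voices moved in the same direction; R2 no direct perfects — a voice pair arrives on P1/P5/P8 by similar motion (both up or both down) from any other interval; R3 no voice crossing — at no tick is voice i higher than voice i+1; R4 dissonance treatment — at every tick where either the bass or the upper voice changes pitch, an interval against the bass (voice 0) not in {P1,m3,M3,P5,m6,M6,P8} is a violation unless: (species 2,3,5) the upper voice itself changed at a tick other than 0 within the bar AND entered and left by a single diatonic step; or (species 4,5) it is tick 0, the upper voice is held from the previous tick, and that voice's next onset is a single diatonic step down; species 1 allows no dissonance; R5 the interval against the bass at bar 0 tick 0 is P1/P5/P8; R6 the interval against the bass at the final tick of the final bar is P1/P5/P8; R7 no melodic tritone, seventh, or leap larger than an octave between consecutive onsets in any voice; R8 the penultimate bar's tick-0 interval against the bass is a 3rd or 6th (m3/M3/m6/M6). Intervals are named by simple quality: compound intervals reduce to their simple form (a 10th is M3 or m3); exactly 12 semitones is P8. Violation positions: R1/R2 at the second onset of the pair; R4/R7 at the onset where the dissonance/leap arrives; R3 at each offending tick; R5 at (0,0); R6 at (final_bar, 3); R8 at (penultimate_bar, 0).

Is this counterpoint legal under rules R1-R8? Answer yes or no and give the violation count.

bar 0: v0=F3 v1=F4 (P8)
bar 1: v0=D3 v1=D4 (P8)
bar 2: v0=E3 v1=C4 (m6)
bar 3: v0=C3 v1=F4 (P4)
bar 4: v0=G3 v1=E4 (M6)
bar 5: v0=F3 v1=F4 (P8)
  R1 @ bar1.0: F3/F4 P8 -> D3/D4 P8 similar
  R4 @ bar3.0: C3/F4 P4 untreated

No (2 violations)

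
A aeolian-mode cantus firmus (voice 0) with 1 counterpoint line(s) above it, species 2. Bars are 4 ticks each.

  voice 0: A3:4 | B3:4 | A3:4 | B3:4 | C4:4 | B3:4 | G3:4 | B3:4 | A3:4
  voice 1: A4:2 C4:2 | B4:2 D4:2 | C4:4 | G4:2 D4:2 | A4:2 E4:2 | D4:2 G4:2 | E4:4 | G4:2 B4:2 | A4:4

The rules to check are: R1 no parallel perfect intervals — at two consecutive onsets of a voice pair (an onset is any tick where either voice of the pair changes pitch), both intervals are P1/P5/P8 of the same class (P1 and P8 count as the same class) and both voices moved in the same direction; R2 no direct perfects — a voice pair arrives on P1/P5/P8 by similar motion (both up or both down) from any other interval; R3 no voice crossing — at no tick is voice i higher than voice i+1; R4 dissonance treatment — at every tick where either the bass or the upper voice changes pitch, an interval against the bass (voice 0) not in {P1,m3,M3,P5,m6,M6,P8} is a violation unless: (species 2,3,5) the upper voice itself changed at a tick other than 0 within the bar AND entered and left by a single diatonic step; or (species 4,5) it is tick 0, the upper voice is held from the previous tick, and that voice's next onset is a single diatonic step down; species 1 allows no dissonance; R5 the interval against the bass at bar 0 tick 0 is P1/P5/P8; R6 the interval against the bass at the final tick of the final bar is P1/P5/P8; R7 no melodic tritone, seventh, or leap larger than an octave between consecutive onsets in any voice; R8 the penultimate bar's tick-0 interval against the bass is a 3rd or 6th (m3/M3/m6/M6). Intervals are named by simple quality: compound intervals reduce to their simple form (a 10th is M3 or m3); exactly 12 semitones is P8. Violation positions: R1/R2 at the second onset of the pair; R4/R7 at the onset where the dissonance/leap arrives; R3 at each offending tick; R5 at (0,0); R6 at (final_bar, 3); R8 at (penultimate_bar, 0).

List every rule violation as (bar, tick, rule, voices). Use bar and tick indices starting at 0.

bar 0: v0=A3 v1=A4 downbeat P8
bar 1: v0=B3 v1=B4 downbeat P8
bar 2: v0=A3 v1=C4 downbeat m3
bar 3: v0=B3 v1=G4 downbeat m6
bar 4: v0=C4 v1=A4 downbeat M6
bar 5: v0=B3 v1=D4 downbeat m3
bar 6: v0=G3 v1=E4 downbeat M6
bar 7: v0=B3 v1=G4 downbeat m6
bar 8: v0=A3 v1=A4 downbeat P8
  -> R2 @ bar 1 tick 0 v(0, 1): A3/C4 m3 -> B3/B4 P8 similar
  -> R7 @ bar 1 tick 0 v(1,): C4->B4 leap 11st
  -> R1 @ bar 8 tick 0 v(0, 1): B3/B4 P8 -> A3/A4 P8 similar

(1, 0, R2, (0, 1))
(1, 0, R7, (1,))
(8, 0, R1, (0, 1))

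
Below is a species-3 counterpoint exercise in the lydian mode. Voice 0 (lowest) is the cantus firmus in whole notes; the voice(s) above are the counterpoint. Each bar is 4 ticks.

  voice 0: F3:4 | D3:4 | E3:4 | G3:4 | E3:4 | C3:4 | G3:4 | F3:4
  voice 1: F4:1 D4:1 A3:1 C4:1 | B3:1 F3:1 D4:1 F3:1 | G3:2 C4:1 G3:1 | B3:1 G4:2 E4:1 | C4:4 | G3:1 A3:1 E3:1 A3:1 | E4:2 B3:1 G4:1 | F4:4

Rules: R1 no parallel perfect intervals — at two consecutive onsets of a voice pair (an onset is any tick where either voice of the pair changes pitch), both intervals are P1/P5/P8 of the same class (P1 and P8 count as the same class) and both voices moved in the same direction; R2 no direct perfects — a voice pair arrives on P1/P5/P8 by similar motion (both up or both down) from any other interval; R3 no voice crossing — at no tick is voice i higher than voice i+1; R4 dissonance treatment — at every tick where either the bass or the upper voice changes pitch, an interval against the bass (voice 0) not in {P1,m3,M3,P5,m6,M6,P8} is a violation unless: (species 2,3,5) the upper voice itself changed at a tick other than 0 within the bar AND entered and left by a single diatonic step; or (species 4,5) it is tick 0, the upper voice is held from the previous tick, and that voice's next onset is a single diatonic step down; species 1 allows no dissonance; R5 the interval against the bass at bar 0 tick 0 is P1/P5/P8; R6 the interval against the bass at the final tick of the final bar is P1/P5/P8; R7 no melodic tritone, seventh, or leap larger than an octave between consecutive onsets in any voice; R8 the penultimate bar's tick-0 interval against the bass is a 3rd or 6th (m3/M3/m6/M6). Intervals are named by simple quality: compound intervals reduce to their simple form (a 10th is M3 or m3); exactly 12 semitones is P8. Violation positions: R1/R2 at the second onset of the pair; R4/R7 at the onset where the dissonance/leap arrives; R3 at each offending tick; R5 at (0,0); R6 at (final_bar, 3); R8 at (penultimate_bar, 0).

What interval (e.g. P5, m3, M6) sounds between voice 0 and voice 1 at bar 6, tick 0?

voice 0=G3 voice 1=E4 -> M6

M6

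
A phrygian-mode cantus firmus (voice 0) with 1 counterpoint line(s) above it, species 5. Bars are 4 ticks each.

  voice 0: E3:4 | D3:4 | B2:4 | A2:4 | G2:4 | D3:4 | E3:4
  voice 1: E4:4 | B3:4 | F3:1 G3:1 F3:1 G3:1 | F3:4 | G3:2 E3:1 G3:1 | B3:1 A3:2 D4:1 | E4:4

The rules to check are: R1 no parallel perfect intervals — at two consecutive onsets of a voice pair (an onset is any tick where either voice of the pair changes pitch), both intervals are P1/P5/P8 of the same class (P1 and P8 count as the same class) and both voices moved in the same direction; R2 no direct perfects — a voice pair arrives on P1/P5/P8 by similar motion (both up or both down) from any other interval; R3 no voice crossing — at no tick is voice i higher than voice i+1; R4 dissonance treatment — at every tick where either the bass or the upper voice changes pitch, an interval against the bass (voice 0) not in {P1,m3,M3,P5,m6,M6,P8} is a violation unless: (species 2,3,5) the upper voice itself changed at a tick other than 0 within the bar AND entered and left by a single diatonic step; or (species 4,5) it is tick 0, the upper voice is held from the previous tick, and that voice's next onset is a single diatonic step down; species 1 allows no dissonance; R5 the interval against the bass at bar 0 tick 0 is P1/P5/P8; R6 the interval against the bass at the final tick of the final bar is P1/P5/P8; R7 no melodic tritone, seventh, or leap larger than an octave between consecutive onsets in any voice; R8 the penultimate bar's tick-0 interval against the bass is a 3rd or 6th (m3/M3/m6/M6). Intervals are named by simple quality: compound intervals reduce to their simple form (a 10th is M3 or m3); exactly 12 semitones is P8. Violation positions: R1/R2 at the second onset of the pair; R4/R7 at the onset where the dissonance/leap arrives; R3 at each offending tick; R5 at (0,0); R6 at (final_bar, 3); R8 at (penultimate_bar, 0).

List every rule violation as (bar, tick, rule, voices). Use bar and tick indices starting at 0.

bar 0: v0=E3 v1=E4 downbeat P8
bar 1: v0=D3 v1=B3 downbeat M6
bar 2: v0=B2 v1=F3 downbeat TT
bar 3: v0=A2 v1=F3 downbeat m6
bar 4: v0=G2 v1=G3 downbeat P8
bar 5: v0=D3 v1=B3 downbeat M6
bar 6: v0=E3 v1=E4 downbeat P8
  -> R4 @ bar 2 tick 0 v(0, 1): B2/F3 TT untreated
  -> R7 @ bar 2 tick 0 v(1,): B3->F3 leap 6st
  -> R1 @ bar 6 tick 0 v(0, 1): D3/D4 P8 -> E3/E4 P8 similar

(2, 0, R4, (0, 1))
(2, 0, R7, (1,))
(6, 0, R1, (0, 1))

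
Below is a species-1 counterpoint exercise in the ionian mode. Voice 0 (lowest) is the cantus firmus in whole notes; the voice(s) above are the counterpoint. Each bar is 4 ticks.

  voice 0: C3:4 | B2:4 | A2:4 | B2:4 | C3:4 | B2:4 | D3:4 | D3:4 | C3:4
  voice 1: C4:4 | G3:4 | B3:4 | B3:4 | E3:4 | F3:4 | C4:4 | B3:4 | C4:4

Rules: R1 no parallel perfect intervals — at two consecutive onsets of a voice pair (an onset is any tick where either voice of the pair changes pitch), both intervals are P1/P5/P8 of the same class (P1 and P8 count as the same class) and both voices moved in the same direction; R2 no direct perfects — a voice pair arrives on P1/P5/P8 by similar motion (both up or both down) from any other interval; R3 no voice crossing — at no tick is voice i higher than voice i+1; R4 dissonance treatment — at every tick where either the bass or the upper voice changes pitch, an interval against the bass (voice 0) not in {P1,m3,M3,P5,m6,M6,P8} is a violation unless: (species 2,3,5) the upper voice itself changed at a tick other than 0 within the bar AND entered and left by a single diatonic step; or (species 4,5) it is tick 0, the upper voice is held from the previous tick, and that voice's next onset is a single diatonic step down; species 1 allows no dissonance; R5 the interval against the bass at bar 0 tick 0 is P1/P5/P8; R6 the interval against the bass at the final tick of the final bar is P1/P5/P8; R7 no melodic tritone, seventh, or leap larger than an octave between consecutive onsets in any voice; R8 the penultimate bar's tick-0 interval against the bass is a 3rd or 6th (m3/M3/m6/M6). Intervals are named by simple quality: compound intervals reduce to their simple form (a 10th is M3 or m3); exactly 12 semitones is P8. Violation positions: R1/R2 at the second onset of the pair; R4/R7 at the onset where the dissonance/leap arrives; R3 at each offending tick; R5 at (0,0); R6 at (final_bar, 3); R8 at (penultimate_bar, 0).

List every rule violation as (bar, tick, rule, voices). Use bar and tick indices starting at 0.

bar 0: v0=C3 v1=C4 downbeat P8
bar 1: v0=B2 v1=G3 downbeat m6
bar 2: v0=A2 v1=B3 downbeat M2
bar 3: v0=B2 v1=B3 downbeat P8
bar 4: v0=C3 v1=E3 downbeat M3
bar 5: v0=B2 v1=F3 downbeat TT
bar 6: v0=D3 v1=C4 downbeat m7
bar 7: v0=D3 v1=B3 downbeat M6
bar 8: v0=C3 v1=C4 downbeat P8
  -> R4 @ bar 2 tick 0 v(0, 1): A2/B3 M2 untreated
  -> R4 @ bar 5 tick 0 v(0, 1): B2/F3 TT untreated
  -> R4 @ bar 6 tick 0 v(0, 1): D3/C4 m7 untreated

(2, 0, R4, (0, 1))
(5, 0, R4, (0, 1))
(6, 0, R4, (0, 1))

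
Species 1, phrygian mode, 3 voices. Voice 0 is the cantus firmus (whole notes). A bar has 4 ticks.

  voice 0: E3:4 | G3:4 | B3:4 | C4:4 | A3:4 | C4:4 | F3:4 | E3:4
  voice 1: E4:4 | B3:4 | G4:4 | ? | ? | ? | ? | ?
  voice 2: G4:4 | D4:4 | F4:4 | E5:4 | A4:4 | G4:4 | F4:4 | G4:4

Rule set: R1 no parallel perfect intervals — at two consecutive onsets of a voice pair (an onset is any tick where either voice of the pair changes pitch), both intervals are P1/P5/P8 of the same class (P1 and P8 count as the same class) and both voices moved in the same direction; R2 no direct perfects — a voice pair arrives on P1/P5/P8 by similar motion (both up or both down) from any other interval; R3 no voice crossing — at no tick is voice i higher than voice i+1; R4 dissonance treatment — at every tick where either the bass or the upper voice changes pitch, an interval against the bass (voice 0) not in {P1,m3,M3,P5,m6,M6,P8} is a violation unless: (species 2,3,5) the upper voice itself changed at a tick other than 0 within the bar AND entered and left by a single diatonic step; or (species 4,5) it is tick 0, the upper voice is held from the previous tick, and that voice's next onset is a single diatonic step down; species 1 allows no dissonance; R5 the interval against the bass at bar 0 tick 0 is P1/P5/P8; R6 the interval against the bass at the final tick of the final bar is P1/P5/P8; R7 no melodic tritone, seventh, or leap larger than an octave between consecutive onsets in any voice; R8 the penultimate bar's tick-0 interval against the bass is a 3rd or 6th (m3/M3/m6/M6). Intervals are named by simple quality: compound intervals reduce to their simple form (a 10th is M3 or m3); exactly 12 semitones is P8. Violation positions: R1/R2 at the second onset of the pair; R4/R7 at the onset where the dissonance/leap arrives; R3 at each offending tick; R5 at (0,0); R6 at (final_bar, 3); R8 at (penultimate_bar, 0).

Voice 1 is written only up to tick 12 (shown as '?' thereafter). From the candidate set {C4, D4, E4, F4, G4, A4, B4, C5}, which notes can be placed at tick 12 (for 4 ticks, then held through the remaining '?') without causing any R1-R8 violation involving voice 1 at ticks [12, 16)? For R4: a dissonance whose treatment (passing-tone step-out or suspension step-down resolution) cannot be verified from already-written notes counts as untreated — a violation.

{C4, E4, G4}

C4: legal
D4: violates R4
E4: legal
F4: violates R4
G4: legal
A4: violates R2
B4: violates R4
C5: violates R2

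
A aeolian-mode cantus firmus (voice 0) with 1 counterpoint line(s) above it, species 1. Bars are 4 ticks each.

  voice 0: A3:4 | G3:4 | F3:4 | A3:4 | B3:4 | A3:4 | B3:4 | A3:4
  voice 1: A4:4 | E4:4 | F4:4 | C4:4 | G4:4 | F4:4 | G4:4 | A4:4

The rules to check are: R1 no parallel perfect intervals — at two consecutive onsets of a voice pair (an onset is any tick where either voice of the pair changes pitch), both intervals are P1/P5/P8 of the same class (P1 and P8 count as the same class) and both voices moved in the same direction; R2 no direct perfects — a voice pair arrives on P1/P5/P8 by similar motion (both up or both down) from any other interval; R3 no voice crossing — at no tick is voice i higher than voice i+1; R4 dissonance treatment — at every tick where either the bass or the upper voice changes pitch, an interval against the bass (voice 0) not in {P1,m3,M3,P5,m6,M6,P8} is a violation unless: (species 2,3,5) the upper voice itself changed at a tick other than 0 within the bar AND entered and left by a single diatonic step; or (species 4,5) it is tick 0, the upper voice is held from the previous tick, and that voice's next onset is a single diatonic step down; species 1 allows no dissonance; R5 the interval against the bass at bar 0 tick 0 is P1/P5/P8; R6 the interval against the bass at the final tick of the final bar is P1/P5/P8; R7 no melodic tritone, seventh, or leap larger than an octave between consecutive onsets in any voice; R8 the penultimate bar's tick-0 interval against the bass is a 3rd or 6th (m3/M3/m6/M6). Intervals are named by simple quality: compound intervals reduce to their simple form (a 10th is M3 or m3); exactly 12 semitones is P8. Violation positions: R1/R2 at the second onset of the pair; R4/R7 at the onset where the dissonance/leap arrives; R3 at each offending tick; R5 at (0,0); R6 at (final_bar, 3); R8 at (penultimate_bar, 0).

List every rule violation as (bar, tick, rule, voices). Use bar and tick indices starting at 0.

No violations across 8 bars (A3..A3 vs A4..A4).

bar 0: v0=A3 v1=A4 downbeat P8
bar 1: v0=G3 v1=E4 downbeat M6
bar 2: v0=F3 v1=F4 downbeat P8
bar 3: v0=A3 v1=C4 downbeat m3
bar 4: v0=B3 v1=G4 downbeat m6
bar 5: v0=A3 v1=F4 downbeat m6
bar 6: v0=B3 v1=G4 downbeat m6
bar 7: v0=A3 v1=A4 downbeat P8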